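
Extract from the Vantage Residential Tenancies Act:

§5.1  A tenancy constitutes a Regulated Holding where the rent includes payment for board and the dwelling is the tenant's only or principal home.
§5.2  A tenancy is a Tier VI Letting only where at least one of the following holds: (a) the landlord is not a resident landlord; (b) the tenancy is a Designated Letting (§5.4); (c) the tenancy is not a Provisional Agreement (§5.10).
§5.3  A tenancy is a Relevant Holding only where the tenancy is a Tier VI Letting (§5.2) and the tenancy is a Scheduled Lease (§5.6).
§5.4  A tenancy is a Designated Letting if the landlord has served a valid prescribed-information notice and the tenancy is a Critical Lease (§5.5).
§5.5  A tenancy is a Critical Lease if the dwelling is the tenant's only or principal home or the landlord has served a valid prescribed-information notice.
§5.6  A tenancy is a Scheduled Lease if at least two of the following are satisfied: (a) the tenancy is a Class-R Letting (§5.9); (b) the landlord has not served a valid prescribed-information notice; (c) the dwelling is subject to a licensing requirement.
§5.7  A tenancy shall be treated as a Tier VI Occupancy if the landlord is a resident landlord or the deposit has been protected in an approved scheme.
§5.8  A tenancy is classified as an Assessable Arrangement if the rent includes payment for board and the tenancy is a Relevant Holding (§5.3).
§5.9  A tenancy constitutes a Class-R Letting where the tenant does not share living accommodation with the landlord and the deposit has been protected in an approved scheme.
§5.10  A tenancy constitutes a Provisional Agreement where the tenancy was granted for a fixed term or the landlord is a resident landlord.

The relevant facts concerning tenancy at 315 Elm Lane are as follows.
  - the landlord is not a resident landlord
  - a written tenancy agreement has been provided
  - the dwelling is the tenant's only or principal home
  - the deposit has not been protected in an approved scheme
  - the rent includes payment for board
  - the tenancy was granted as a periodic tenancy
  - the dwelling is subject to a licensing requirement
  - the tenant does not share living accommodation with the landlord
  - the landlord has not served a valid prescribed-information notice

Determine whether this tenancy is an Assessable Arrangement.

Under §5.5: the dwelling is the tenant's only or principal home? yes; or the landlord has served a valid prescribed-information notice? no. So the tenancy is a Critical Lease.
Under §5.4: the landlord has served a valid prescribed-information notice? no; and Critical Lease (§5.5)? yes. So the tenancy is not a Designated Letting.
Under §5.10: the tenancy was granted for a fixed term? no; or the landlord is a resident landlord? no. So the tenancy is not a Provisional Agreement.
Under §5.2: the landlord is not a resident landlord? yes; or Designated Letting (§5.4)? no; or not a Provisional Agreement (§5.10)? yes. So the tenancy is a Tier VI Letting.
Under §5.9: the tenant does not share living accommodation with the landlord? yes; and the deposit has been protected in an approved scheme? no. So the tenancy is not a Class-R Letting.
Under §5.6: Class-R Letting (§5.9)? no; the landlord has not served a valid prescribed-information notice? yes; the dwelling is subject to a licensing requirement? yes — 2 of 3 hold (need ≥2) → satisfied.
Under §5.3: Tier VI Letting (§5.2)? yes; and Scheduled Lease (§5.6)? yes. So the tenancy is a Relevant Holding.
Under §5.8: the rent includes payment for board? yes; and Relevant Holding (§5.3)? yes. So the tenancy is an Assessable Arrangement.

Yes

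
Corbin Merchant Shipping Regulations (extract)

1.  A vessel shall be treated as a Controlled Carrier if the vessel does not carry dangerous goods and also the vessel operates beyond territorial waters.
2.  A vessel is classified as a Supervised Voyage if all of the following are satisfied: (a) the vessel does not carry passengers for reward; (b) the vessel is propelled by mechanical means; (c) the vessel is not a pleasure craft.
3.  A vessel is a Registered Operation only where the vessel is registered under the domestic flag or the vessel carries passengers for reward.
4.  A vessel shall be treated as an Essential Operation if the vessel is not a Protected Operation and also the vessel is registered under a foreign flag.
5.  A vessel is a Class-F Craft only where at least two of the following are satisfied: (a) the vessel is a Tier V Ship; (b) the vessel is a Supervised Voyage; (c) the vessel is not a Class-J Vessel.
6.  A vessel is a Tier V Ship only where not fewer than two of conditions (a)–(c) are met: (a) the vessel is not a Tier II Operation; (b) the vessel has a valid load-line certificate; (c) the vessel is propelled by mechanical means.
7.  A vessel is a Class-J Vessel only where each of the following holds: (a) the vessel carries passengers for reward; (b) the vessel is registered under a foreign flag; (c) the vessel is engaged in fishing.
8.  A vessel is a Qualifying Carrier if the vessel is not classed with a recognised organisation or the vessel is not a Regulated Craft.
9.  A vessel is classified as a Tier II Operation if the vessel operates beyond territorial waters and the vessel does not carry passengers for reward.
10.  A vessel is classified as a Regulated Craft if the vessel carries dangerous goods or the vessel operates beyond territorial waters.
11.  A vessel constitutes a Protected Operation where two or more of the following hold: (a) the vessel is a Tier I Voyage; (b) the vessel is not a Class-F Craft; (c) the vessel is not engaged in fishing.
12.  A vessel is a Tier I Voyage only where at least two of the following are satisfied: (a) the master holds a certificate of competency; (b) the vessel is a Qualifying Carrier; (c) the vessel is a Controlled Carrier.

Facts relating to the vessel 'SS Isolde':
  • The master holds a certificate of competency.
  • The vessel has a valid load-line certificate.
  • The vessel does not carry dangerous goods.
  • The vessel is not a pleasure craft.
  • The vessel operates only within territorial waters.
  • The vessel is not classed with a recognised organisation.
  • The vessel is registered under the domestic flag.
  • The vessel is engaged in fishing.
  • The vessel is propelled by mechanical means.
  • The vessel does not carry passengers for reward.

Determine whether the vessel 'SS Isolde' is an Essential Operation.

No

Under paragraph 10: the vessel carries dangerous goods? no; or the vessel operates beyond territorial waters? no. So the vessel is not a Regulated Craft.
Under paragraph 8: the vessel is not classed with a recognised organisation? yes; or not a Regulated Craft (paragraph 10)? yes. So the vessel is a Qualifying Carrier.
Under paragraph 1: the vessel does not carry dangerous goods? yes; and the vessel operates beyond territorial waters? no. So the vessel is not a Controlled Carrier.
Under paragraph 12: the master holds a certificate of competency? yes; Qualifying Carrier (paragraph 8)? yes; Controlled Carrier (paragraph 1)? no — 2 of 3 hold (need ≥2) → satisfied.
Under paragraph 9: the vessel operates beyond territorial waters? no; and the vessel does not carry passengers for reward? yes. So the vessel is not a Tier II Operation.
Under paragraph 6: not a Tier II Operation (paragraph 9)? yes; the vessel has a valid load-line certificate? yes; the vessel is propelled by mechanical means? yes — 3 of 3 hold (need ≥2) → satisfied.
Under paragraph 2: the vessel does not carry passengers for reward? yes; and the vessel is propelled by mechanical means? yes; and the vessel is not a pleasure craft? yes. So the vessel is a Supervised Voyage.
Under paragraph 7: the vessel carries passengers for reward? no; and the vessel is registered under a foreign flag? no; and the vessel is engaged in fishing? yes. So the vessel is not a Class-J Vessel.
Under paragraph 5: Tier V Ship (paragraph 6)? yes; Supervised Voyage (paragraph 2)? yes; not a Class-J Vessel (paragraph 7)? yes — 3 of 3 hold (need ≥2) → satisfied.
Under paragraph 11: Tier I Voyage (paragraph 12)? yes; not a Class-F Craft (paragraph 5)? no; the vessel is not engaged in fishing? no — 1 of 3 hold (need ≥2) → not satisfied.
Under paragraph 4: not a Protected Operation (paragraph 11)? yes; and the vessel is registered under a foreign flag? no. So the vessel is not an Essential Operation.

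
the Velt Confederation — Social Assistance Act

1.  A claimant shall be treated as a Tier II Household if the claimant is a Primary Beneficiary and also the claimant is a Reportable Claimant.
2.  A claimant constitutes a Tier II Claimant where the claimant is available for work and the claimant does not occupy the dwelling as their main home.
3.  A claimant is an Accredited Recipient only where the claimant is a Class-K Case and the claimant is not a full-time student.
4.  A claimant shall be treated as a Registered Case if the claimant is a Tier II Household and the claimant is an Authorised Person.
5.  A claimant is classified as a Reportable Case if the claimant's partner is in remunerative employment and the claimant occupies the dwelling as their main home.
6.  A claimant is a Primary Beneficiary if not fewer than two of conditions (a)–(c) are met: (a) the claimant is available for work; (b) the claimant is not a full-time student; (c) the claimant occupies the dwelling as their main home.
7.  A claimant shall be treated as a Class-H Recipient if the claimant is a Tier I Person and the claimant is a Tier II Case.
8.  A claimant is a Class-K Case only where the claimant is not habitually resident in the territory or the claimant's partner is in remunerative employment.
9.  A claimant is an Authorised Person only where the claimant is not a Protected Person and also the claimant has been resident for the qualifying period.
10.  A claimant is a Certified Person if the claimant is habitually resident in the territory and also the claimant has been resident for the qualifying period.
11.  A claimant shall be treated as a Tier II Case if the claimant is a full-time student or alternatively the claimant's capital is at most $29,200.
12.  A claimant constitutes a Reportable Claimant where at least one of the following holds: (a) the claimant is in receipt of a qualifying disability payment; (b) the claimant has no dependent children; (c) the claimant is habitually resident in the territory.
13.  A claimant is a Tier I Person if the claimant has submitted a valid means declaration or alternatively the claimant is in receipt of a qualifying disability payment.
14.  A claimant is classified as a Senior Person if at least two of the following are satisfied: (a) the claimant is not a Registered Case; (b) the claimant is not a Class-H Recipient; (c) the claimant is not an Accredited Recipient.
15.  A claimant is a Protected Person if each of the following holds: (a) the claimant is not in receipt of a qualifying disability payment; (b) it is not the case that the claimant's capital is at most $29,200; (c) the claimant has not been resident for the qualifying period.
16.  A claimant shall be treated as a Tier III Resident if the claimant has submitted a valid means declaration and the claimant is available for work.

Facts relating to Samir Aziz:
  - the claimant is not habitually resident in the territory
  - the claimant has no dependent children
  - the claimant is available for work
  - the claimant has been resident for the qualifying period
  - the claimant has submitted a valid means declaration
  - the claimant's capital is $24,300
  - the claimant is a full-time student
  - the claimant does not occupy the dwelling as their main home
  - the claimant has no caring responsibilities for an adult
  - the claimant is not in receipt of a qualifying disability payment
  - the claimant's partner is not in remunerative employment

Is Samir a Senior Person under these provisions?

Under paragraph 6: the claimant is available for work? yes; the claimant is not a full-time student? no; the claimant occupies the dwelling as their main home? no — 1 of 3 hold (need ≥2) → not satisfied.
Under paragraph 12: the claimant is in receipt of a qualifying disability payment? no; or the claimant has no dependent children? yes; or the claimant is habitually resident in the territory? no. So the claimant is a Reportable Claimant.
Under paragraph 1: Primary Beneficiary (paragraph 6)? no; and Reportable Claimant (paragraph 12)? yes. So the claimant is not a Tier II Household.
Under paragraph 15: the claimant is not in receipt of a qualifying disability payment? yes; and claimant's capital: $24,300 ≤ $29,200? yes, so negated condition no; and the claimant has not been resident for the qualifying period? no. So the claimant is not a Protected Person.
Under paragraph 9: not a Protected Person (paragraph 15)? yes; and the claimant has been resident for the qualifying period? yes. So the claimant is an Authorised Person.
Under paragraph 4: Tier II Household (paragraph 1)? no; and Authorised Person (paragraph 9)? yes. So the claimant is not a Registered Case.
Under paragraph 13: the claimant has submitted a valid means declaration? yes; or the claimant is in receipt of a qualifying disability payment? no. So the claimant is a Tier I Person.
Under paragraph 11: the claimant is a full-time student? yes; or claimant's capital: $24,300 ≤ $29,200? yes. So the claimant is a Tier II Case.
Under paragraph 7: Tier I Person (paragraph 13)? yes; and Tier II Case (paragraph 11)? yes. So the claimant is a Class-H Recipient.
Under paragraph 8: the claimant is not habitually resident in the territory? yes; or the claimant's partner is in remunerative employment? no. So the claimant is a Class-K Case.
Under paragraph 3: Class-K Case (paragraph 8)? yes; and the claimant is not a full-time student? no. So the claimant is not an Accredited Recipient.
Under paragraph 14: not a Registered Case (paragraph 4)? yes; not a Class-H Recipient (paragraph 7)? no; not an Accredited Recipient (paragraph 3)? yes — 2 of 3 hold (need ≥2) → satisfied.

Yes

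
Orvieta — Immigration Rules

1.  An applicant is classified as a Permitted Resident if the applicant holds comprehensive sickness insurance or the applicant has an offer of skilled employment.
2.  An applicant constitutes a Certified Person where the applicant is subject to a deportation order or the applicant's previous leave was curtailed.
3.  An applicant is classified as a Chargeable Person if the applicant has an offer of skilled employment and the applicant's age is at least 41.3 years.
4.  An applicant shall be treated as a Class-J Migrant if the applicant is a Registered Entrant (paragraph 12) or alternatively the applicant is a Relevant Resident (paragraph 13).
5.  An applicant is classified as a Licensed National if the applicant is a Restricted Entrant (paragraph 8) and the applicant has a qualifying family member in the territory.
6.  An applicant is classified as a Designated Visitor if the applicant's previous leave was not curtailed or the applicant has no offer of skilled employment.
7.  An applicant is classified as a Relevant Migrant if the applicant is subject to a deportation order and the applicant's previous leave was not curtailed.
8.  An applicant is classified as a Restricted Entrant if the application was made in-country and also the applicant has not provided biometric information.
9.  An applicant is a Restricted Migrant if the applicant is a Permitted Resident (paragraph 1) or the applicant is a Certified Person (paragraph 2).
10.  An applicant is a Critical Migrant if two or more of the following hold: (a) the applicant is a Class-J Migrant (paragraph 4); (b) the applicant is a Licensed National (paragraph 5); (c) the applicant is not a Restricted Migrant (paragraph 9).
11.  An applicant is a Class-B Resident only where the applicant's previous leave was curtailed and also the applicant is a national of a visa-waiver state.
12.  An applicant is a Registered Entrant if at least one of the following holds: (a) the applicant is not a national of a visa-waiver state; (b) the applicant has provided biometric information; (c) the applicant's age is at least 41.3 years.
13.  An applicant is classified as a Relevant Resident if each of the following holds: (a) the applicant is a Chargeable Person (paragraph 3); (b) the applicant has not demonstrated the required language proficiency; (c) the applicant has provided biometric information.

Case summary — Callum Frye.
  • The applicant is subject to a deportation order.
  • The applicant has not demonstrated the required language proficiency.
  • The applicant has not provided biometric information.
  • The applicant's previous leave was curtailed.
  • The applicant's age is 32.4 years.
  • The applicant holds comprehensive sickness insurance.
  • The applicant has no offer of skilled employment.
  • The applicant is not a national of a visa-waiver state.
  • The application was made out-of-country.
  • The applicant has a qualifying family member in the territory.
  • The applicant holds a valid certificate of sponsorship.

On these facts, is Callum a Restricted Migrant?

Yes

paragraph 1 — Permitted Resident: [the applicant holds comprehensive sickness insurance? yes] OR [the applicant has an offer of skilled employment? no] → satisfied.
paragraph 2 — Certified Person: [the applicant is subject to a deportation order? yes] OR [the applicant's previous leave was curtailed? yes] → satisfied.
paragraph 9 — Restricted Migrant: [Permitted Resident (paragraph 1)? yes] OR [Certified Person (paragraph 2)? yes] → satisfied.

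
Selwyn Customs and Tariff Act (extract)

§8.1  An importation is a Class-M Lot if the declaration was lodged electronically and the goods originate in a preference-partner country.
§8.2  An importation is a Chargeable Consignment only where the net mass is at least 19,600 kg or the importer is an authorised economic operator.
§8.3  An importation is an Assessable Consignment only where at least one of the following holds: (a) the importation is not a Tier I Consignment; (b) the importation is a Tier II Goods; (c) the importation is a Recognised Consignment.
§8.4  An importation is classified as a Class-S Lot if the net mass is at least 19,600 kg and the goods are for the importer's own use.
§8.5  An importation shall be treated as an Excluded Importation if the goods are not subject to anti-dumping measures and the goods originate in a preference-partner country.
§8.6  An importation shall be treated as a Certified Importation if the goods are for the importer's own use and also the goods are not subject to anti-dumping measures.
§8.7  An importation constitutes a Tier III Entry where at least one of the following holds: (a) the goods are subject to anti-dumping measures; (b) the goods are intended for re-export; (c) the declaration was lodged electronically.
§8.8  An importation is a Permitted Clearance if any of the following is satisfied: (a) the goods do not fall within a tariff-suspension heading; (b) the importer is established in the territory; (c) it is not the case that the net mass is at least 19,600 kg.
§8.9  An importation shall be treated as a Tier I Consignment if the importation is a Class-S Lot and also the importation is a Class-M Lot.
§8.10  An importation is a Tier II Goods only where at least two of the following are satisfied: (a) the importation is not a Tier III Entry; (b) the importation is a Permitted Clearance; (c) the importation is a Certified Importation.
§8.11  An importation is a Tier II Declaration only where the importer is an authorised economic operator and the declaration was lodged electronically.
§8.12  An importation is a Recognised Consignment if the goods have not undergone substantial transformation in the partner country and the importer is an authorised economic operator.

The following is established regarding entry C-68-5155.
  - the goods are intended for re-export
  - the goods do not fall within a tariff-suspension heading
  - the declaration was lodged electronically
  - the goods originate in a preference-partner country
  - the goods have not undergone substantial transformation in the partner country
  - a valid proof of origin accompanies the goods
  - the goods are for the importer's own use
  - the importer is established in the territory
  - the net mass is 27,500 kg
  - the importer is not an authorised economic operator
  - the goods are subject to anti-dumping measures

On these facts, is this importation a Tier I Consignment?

Under §8.4: net mass: 27,500 kg ≥ 19,600 kg? yes; and the goods are for the importer's own use? yes. So the importation is a Class-S Lot.
Under §8.1: the declaration was lodged electronically? yes; and the goods originate in a preference-partner country? yes. So the importation is a Class-M Lot.
Under §8.9: Class-S Lot (§8.4)? yes; and Class-M Lot (§8.1)? yes. So the importation is a Tier I Consignment.

Yes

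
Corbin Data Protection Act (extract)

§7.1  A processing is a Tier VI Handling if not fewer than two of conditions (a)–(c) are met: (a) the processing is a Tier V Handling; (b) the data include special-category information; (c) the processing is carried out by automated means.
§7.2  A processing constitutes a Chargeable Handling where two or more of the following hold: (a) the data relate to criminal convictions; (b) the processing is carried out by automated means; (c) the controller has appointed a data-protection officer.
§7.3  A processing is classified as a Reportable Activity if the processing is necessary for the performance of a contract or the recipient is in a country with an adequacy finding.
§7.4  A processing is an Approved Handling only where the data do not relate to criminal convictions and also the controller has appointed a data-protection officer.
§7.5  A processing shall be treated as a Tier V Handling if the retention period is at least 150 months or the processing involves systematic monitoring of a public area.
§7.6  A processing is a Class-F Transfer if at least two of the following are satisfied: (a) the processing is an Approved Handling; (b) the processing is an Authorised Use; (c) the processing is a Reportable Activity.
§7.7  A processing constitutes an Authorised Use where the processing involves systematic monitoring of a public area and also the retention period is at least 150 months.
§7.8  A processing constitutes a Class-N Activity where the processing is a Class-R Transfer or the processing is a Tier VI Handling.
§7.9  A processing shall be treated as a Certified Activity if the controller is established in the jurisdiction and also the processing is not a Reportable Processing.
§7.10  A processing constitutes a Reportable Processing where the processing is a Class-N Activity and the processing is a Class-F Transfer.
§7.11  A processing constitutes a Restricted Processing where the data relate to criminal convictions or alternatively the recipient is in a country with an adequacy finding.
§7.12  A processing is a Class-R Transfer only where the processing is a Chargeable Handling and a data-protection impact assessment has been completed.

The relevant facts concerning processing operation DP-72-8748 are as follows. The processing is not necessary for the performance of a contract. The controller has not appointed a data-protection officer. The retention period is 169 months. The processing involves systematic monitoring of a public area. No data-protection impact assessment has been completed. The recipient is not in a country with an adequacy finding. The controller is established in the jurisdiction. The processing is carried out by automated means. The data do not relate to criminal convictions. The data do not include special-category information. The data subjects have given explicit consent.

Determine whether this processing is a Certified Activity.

Under §7.2: the data relate to criminal convictions? no; the processing is carried out by automated means? yes; the controller has appointed a data-protection officer? no — 1 of 3 hold (need ≥2) → not satisfied.
Under §7.12: Chargeable Handling (§7.2)? no; and a data-protection impact assessment has been completed? no. So the processing is not a Class-R Transfer.
Under §7.5: retention period: 169 months ≥ 150 months? yes; or the processing involves systematic monitoring of a public area? yes. So the processing is a Tier V Handling.
Under §7.1: Tier V Handling (§7.5)? yes; the data include special-category information? no; the processing is carried out by automated means? yes — 2 of 3 hold (need ≥2) → satisfied.
Under §7.8: Class-R Transfer (§7.12)? no; or Tier VI Handling (§7.1)? yes. So the processing is a Class-N Activity.
Under §7.4: the data do not relate to criminal convictions? yes; and the controller has appointed a data-protection officer? no. So the processing is not an Approved Handling.
Under §7.7: the processing involves systematic monitoring of a public area? yes; and retention period: 169 months ≥ 150 months? yes. So the processing is an Authorised Use.
Under §7.3: the processing is necessary for the performance of a contract? no; or the recipient is in a country with an adequacy finding? no. So the processing is not a Reportable Activity.
Under §7.6: Approved Handling (§7.4)? no; Authorised Use (§7.7)? yes; Reportable Activity (§7.3)? no — 1 of 3 hold (need ≥2) → not satisfied.
Under §7.10: Class-N Activity (§7.8)? yes; and Class-F Transfer (§7.6)? no. So the processing is not a Reportable Processing.
Under §7.9: the controller is established in the jurisdiction? yes; and not a Reportable Processing (§7.10)? yes. So the processing is a Certified Activity.

Yes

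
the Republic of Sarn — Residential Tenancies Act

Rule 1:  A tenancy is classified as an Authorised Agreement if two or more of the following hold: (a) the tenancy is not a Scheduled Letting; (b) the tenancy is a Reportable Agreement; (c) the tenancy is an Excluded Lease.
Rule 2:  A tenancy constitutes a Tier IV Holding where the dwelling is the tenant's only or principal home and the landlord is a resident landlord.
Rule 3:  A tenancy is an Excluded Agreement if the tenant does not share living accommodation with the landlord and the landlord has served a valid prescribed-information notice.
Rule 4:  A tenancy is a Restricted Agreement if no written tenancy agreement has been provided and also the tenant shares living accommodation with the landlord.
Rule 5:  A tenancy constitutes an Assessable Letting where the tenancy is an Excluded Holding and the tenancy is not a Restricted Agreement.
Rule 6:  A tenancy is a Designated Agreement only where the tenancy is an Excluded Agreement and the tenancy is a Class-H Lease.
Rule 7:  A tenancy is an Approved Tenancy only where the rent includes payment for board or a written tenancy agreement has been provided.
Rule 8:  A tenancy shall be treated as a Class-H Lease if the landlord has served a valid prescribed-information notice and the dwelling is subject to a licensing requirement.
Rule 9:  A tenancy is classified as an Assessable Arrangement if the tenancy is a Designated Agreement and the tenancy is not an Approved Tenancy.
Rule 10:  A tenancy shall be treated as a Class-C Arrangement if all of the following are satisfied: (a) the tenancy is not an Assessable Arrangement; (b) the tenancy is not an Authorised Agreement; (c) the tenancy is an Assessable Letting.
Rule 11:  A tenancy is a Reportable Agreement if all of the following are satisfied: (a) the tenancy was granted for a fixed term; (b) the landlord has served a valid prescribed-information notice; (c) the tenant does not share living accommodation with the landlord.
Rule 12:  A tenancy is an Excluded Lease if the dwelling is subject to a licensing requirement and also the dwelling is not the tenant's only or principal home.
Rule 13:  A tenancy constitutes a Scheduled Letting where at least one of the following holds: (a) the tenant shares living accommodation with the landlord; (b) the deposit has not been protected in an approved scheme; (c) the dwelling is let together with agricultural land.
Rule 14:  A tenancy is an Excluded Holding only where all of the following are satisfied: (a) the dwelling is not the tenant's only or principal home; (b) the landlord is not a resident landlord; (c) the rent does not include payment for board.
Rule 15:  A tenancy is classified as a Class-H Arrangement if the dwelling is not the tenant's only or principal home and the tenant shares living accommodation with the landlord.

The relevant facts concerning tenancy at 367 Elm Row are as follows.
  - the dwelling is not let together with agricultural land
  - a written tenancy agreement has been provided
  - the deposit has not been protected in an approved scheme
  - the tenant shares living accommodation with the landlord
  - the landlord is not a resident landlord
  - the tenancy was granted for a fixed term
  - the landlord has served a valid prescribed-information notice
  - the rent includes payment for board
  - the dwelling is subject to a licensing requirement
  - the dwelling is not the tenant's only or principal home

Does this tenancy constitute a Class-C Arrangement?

rule 3 — Excluded Agreement: [the tenant does not share living accommodation with the landlord? no] AND [the landlord has served a valid prescribed-information notice? yes] → not satisfied.
rule 8 — Class-H Lease: [the landlord has served a valid prescribed-information notice? yes] AND [the dwelling is subject to a licensing requirement? yes] → satisfied.
rule 6 — Designated Agreement: [Excluded Agreement (rule 3)? no] AND [Class-H Lease (rule 8)? yes] → not satisfied.
rule 7 — Approved Tenancy: [the rent includes payment for board? yes] OR [a written tenancy agreement has been provided? yes] → satisfied.
rule 9 — Assessable Arrangement: [Designated Agreement (rule 6)? no] AND [not an Approved Tenancy (rule 7)? no] → not satisfied.
rule 13 — Scheduled Letting: [the tenant shares living accommodation with the landlord? yes] OR [the deposit has not been protected in an approved scheme? yes] OR [the dwelling is let together with agricultural land? no] → satisfied.
rule 11 — Reportable Agreement: [the tenancy was granted for a fixed term? yes] AND [the landlord has served a valid prescribed-information notice? yes] AND [the tenant does not share living accommodation with the landlord? no] → not satisfied.
rule 12 — Excluded Lease: [the dwelling is subject to a licensing requirement? yes] AND [the dwelling is not the tenant's only or principal home? yes] → satisfied.
rule 1 — Authorised Agreement: not a Scheduled Letting (rule 13)? no; Reportable Agreement (rule 11)? no; Excluded Lease (rule 12)? yes — 1 of 3 hold (need ≥2) → not satisfied.
rule 14 — Excluded Holding: [the dwelling is not the tenant's only or principal home? yes] AND [the landlord is not a resident landlord? yes] AND [the rent does not include payment for board? no] → not satisfied.
rule 4 — Restricted Agreement: [no written tenancy agreement has been provided? no] AND [the tenant shares living accommodation with the landlord? yes] → not satisfied.
rule 5 — Assessable Letting: [Excluded Holding (rule 14)? no] AND [not a Restricted Agreement (rule 4)? yes] → not satisfied.
rule 10 — Class-C Arrangement: [not an Assessable Arrangement (rule 9)? yes] AND [not an Authorised Agreement (rule 1)? yes] AND [Assessable Letting (rule 5)? no] → not satisfied.

No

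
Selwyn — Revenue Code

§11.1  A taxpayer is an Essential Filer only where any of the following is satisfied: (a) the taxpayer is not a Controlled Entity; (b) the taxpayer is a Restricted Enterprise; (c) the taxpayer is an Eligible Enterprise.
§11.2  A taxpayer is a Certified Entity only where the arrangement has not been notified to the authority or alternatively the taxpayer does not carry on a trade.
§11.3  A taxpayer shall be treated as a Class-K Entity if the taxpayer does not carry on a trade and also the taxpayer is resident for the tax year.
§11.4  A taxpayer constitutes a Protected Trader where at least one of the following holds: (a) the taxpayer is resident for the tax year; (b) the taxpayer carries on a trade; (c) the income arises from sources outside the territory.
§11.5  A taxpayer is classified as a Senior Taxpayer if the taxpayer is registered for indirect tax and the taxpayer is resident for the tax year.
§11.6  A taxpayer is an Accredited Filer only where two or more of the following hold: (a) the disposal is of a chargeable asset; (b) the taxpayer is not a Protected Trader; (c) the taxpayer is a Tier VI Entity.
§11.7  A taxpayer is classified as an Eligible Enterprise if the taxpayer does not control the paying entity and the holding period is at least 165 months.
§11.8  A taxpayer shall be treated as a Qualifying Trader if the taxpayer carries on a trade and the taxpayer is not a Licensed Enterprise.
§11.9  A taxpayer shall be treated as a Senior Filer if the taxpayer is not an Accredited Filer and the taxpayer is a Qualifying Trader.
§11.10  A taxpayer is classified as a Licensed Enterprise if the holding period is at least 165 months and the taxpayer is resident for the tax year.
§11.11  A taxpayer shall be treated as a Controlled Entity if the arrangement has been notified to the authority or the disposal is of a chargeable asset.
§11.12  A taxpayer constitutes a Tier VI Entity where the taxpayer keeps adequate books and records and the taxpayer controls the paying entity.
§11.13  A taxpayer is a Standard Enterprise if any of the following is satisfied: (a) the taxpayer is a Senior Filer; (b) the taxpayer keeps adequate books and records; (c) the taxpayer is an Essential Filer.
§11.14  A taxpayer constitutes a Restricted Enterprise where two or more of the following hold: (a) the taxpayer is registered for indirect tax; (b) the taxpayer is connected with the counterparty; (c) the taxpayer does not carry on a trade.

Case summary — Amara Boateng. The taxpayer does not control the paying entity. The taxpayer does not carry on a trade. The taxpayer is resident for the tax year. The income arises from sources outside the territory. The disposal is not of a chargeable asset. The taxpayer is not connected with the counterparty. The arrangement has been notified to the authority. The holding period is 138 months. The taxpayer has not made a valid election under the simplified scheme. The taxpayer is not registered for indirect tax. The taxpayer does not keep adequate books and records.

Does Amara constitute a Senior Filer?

§11.4 — Protected Trader: [the taxpayer is resident for the tax year? yes] OR [the taxpayer carries on a trade? no] OR [the income arises from sources outside the territory? yes] → satisfied.
§11.12 — Tier VI Entity: [the taxpayer keeps adequate books and records? no] AND [the taxpayer controls the paying entity? no] → not satisfied.
§11.6 — Accredited Filer: the disposal is of a chargeable asset? no; not a Protected Trader (§11.4)? no; Tier VI Entity (§11.12)? no — 0 of 3 hold (need ≥2) → not satisfied.
§11.10 — Licensed Enterprise: [holding period: 138 months ≥ 165 months? no] AND [the taxpayer is resident for the tax year? yes] → not satisfied.
§11.8 — Qualifying Trader: [the taxpayer carries on a trade? no] AND [not a Licensed Enterprise (§11.10)? yes] → not satisfied.
§11.9 — Senior Filer: [not an Accredited Filer (§11.6)? yes] AND [Qualifying Trader (§11.8)? no] → not satisfied.

No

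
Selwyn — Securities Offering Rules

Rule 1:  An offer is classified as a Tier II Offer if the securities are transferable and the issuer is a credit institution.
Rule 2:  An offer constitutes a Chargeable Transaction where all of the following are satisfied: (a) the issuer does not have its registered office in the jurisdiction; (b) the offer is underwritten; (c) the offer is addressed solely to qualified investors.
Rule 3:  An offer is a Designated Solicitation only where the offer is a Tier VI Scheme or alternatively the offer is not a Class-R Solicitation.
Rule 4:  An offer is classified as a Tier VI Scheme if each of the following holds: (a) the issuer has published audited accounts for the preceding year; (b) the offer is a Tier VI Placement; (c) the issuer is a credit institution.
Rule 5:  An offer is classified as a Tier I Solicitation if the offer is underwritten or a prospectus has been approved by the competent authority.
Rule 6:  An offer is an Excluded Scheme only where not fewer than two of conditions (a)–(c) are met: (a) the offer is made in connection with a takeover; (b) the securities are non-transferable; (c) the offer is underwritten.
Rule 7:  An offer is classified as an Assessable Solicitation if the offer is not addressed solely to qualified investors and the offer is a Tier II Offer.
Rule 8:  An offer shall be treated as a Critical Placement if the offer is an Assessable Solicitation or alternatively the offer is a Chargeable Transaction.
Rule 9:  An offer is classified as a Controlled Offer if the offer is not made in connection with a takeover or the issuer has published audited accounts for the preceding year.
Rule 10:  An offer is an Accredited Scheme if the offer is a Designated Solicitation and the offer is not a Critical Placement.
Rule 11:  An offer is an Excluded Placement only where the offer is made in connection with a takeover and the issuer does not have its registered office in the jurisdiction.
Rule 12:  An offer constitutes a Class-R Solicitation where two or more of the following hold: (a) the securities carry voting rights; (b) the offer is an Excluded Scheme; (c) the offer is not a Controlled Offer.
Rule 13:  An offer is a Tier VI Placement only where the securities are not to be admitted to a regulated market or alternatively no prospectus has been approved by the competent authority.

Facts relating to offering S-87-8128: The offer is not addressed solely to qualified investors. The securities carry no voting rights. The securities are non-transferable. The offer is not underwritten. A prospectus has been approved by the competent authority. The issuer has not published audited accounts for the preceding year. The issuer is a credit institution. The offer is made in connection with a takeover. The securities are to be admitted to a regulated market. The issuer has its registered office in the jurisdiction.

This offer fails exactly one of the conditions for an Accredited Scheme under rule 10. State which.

rule 13 — Tier VI Placement: [the securities are not to be admitted to a regulated market? no] OR [no prospectus has been approved by the competent authority? no] → not satisfied.
rule 4 — Tier VI Scheme: [the issuer has published audited accounts for the preceding year? no] AND [Tier VI Placement (rule 13)? no] AND [the issuer is a credit institution? yes] → not satisfied.
rule 6 — Excluded Scheme: the offer is made in connection with a takeover? yes; the securities are non-transferable? yes; the offer is underwritten? no — 2 of 3 hold (need ≥2) → satisfied.
rule 9 — Controlled Offer: [the offer is not made in connection with a takeover? no] OR [the issuer has published audited accounts for the preceding year? no] → not satisfied.
rule 12 — Class-R Solicitation: the securities carry voting rights? no; Excluded Scheme (rule 6)? yes; not a Controlled Offer (rule 9)? yes — 2 of 3 hold (need ≥2) → satisfied.
rule 3 — Designated Solicitation: [Tier VI Scheme (rule 4)? no] OR [not a Class-R Solicitation (rule 12)? no] → not satisfied.
rule 1 — Tier II Offer: [the securities are transferable? no] AND [the issuer is a credit institution? yes] → not satisfied.
rule 7 — Assessable Solicitation: [the offer is not addressed solely to qualified investors? yes] AND [Tier II Offer (rule 1)? no] → not satisfied.
rule 2 — Chargeable Transaction: [the issuer does not have its registered office in the jurisdiction? no] AND [the offer is underwritten? no] AND [the offer is addressed solely to qualified investors? no] → not satisfied.
rule 8 — Critical Placement: [Assessable Solicitation (rule 7)? no] OR [Chargeable Transaction (rule 2)? no] → not satisfied.
rule 10 — Accredited Scheme: [Designated Solicitation (rule 3)? no] AND [not a Critical Placement (rule 8)? yes] → not satisfied.

Designated Solicitation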